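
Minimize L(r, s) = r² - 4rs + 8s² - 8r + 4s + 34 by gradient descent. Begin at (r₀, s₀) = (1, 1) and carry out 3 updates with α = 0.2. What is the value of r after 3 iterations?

∇L = (2r - 4s - 8, -4r + 16s + 4)
(r₁, s₁) = (1, 1) − 0.2·(-10, 16) = (3, -2.2)
(r₂, s₂) = (3, -2.2) − 0.2·(6.8, -43.2) = (1.64, 6.44)
(r₃, s₃) = (1.64, 6.44) − 0.2·(-30.48, 100.48) = (7.736, -13.656)
r = 7.736

7.736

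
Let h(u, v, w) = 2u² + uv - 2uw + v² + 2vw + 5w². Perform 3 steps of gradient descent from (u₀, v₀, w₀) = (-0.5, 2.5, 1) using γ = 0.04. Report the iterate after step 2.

(-0.4304, 2.0496, 0.0016)

∇h = (4u + v - 2w, u + 2v + 2w, -2u + 2v + 10w)
Step 1: at (-0.5, 2.5, 1), ∇h = (-1.5, 6.5, 16) → (-0.5, 2.5, 1) − 0.04·(-1.5, 6.5, 16) = (-0.44, 2.24, 0.36)
Step 2: at (-0.44, 2.24, 0.36), ∇h = (-0.24, 4.76, 8.96) → (-0.44, 2.24, 0.36) − 0.04·(-0.24, 4.76, 8.96) = (-0.4304, 2.0496, 0.0016)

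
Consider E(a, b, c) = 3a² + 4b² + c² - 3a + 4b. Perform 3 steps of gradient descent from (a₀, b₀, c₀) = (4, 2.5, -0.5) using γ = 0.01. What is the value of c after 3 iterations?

-0.470596

∇E = (6a - 3, 8b + 4, 2c)
Step 1: at (4, 2.5, -0.5), ∇E = (21, 24, -1) → (4, 2.5, -0.5) − 0.01·(21, 24, -1) = (3.79, 2.26, -0.49)
Step 2: at (3.79, 2.26, -0.49), ∇E = (19.74, 22.08, -0.98) → (3.79, 2.26, -0.49) − 0.01·(19.74, 22.08, -0.98) = (3.5926, 2.0392, -0.4802)
Step 3: at (3.5926, 2.0392, -0.4802), ∇E = (18.5556, 20.3136, -0.9604) → (3.5926, 2.0392, -0.4802) − 0.01·(18.5556, 20.3136, -0.9604) = (3.407044, 1.836064, -0.470596)
c = -0.470596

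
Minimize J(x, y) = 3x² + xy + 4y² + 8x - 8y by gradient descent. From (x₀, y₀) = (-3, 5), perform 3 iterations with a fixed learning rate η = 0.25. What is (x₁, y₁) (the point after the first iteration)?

∇J = (6x + y + 8, x + 8y - 8)
Step 1: at (-3, 5), ∇J = (-5, 29) → (-3, 5) − 0.25·(-5, 29) = (-1.75, -2.25)

(-1.75, -2.25)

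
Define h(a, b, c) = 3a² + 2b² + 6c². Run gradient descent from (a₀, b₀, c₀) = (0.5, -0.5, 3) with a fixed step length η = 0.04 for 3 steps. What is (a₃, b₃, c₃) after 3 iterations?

∇h = (6a, 4b, 12c)
(a₁, b₁, c₁) = (0.5, -0.5, 3) − 0.04·(3, -2, 36) = (0.38, -0.42, 1.56)
(a₂, b₂, c₂) = (0.38, -0.42, 1.56) − 0.04·(2.28, -1.68, 18.72) = (0.2888, -0.3528, 0.8112)
(a₃, b₃, c₃) = (0.2888, -0.3528, 0.8112) − 0.04·(1.7328, -1.4112, 9.7344) = (0.219488, -0.296352, 0.421824)

(0.219488, -0.296352, 0.421824)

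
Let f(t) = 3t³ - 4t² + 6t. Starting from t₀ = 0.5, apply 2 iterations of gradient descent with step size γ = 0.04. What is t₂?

0.156396

f′(t) = 9t² - 8t + 6
t₁ = 0.5 − 0.04·4.25 = 0.33
t₂ = 0.33 − 0.04·4.3401 = 0.156396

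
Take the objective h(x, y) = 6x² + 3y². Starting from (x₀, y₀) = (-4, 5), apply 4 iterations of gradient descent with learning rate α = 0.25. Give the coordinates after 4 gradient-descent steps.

∇h = (12x, 6y)
(x₁, y₁) = (-4, 5) − 0.25·(-48, 30) = (8, -2.5)
(x₂, y₂) = (8, -2.5) − 0.25·(96, -15) = (-16, 1.25)
(x₃, y₃) = (-16, 1.25) − 0.25·(-192, 7.5) = (32, -0.625)
(x₄, y₄) = (32, -0.625) − 0.25·(384, -3.75) = (-64, 0.3125)

(-64, 0.3125)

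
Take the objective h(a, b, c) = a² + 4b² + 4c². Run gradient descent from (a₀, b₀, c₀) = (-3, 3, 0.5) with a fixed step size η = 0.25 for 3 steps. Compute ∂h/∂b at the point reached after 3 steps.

-24

∇h = (2a, 8b, 8c)
Step 1: at (-3, 3, 0.5), ∇h = (-6, 24, 4) → (-3, 3, 0.5) − 0.25·(-6, 24, 4) = (-1.5, -3, -0.5)
Step 2: at (-1.5, -3, -0.5), ∇h = (-3, -24, -4) → (-1.5, -3, -0.5) − 0.25·(-3, -24, -4) = (-0.75, 3, 0.5)
Step 3: at (-0.75, 3, 0.5), ∇h = (-1.5, 24, 4) → (-0.75, 3, 0.5) − 0.25·(-1.5, 24, 4) = (-0.375, -3, -0.5)
∂h/∂b at (-0.375, -3, -0.5) = -24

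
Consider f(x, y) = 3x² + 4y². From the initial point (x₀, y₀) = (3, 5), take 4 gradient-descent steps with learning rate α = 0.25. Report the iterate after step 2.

∇f = (6x, 8y)
(x₁, y₁) = (3, 5) − 0.25·(18, 40) = (-1.5, -5)
(x₂, y₂) = (-1.5, -5) − 0.25·(-9, -40) = (0.75, 5)

(0.75, 5)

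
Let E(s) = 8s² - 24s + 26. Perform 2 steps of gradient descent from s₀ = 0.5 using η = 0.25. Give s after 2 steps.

-7.5

E′(s) = 16s - 24
s₁ = 0.5 − 0.25·(-16) = 4.5
s₂ = 4.5 − 0.25·48 = -7.5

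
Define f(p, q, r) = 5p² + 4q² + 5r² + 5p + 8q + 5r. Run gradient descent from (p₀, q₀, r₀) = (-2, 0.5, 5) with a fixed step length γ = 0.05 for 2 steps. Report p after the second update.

-0.875

∇f = (10p + 5, 8q + 8, 10r + 5)
Step 1: at (-2, 0.5, 5), ∇f = (-15, 12, 55) → (-2, 0.5, 5) − 0.05·(-15, 12, 55) = (-1.25, -0.1, 2.25)
Step 2: at (-1.25, -0.1, 2.25), ∇f = (-7.5, 7.2, 27.5) → (-1.25, -0.1, 2.25) − 0.05·(-7.5, 7.2, 27.5) = (-0.875, -0.46, 0.875)
p = -0.875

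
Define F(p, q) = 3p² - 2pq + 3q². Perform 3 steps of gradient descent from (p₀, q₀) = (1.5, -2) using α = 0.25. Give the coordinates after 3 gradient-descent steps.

(-1.75, 1.75)

∇F = (6p - 2q, -2p + 6q)
(p₁, q₁) = (1.5, -2) − 0.25·(13, -15) = (-1.75, 1.75)
(p₂, q₂) = (-1.75, 1.75) − 0.25·(-14, 14) = (1.75, -1.75)
(p₃, q₃) = (1.75, -1.75) − 0.25·(14, -14) = (-1.75, 1.75)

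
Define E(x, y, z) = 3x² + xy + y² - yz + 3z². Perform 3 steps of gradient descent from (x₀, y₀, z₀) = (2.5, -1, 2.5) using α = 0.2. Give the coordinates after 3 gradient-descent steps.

∇E = (6x + y, x + 2y - z, -y + 6z)
Step 1: at (2.5, -1, 2.5), ∇E = (14, -2, 16) → (2.5, -1, 2.5) − 0.2·(14, -2, 16) = (-0.3, -0.6, -0.7)
Step 2: at (-0.3, -0.6, -0.7), ∇E = (-2.4, -0.8, -3.6) → (-0.3, -0.6, -0.7) − 0.2·(-2.4, -0.8, -3.6) = (0.18, -0.44, 0.02)
Step 3: at (0.18, -0.44, 0.02), ∇E = (0.64, -0.72, 0.56) → (0.18, -0.44, 0.02) − 0.2·(0.64, -0.72, 0.56) = (0.052, -0.296, -0.092)

(0.052, -0.296, -0.092)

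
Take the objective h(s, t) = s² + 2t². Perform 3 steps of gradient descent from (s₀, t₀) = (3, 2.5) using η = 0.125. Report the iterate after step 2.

(1.6875, 0.625)

∇h = (2s, 4t)
Step 1: at (3, 2.5), ∇h = (6, 10) → (3, 2.5) − 0.125·(6, 10) = (2.25, 1.25)
Step 2: at (2.25, 1.25), ∇h = (4.5, 5) → (2.25, 1.25) − 0.125·(4.5, 5) = (1.6875, 0.625)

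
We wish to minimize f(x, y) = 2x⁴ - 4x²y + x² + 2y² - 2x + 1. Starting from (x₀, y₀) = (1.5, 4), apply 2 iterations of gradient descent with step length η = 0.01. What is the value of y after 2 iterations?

3.8884

∇f = (8x³ - 8xy + 2x - 2, -4x² + 4y)
(x₁, y₁) = (1.5, 4) − 0.01·(-20, 7) = (1.7, 3.93)
(x₂, y₂) = (1.7, 3.93) − 0.01·(-12.744, 4.16) = (1.82744, 3.8884)
y = 3.8884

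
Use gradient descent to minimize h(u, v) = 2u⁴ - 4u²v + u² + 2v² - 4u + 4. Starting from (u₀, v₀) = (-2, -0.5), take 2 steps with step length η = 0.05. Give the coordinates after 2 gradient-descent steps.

∇h = (8u³ - 8uv + 2u - 4, -4u² + 4v)
(u₁, v₁) = (-2, -0.5) − 0.05·(-80, -18) = (2, 0.4)
(u₂, v₂) = (2, 0.4) − 0.05·(57.6, -14.4) = (-0.88, 1.12)

(-0.88, 1.12)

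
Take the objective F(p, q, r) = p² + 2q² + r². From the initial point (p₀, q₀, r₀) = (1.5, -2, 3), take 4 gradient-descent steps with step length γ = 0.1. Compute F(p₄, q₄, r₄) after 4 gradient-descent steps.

∇F = (2p, 4q, 2r)
(p₁, q₁, r₁) = (1.5, -2, 3) − 0.1·(3, -8, 6) = (1.2, -1.2, 2.4)
(p₂, q₂, r₂) = (1.2, -1.2, 2.4) − 0.1·(2.4, -4.8, 4.8) = (0.96, -0.72, 1.92)
(p₃, q₃, r₃) = (0.96, -0.72, 1.92) − 0.1·(1.92, -2.88, 3.84) = (0.768, -0.432, 1.536)
(p₄, q₄, r₄) = (0.768, -0.432, 1.536) − 0.1·(1.536, -1.728, 3.072) = (0.6144, -0.2592, 1.2288)
F(0.6144, -0.2592, 1.2288) = 2.02180608

2.02180608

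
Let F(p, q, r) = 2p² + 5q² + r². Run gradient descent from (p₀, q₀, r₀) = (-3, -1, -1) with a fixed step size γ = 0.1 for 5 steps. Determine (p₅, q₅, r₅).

(-0.23328, 0, -0.32768)

∇F = (4p, 10q, 2r)
(p₁, q₁, r₁) = (-3, -1, -1) − 0.1·(-12, -10, -2) = (-1.8, 0, -0.8)
(p₂, q₂, r₂) = (-1.8, 0, -0.8) − 0.1·(-7.2, 0, -1.6) = (-1.08, 0, -0.64)
(p₃, q₃, r₃) = (-1.08, 0, -0.64) − 0.1·(-4.32, 0, -1.28) = (-0.648, 0, -0.512)
(p₄, q₄, r₄) = (-0.648, 0, -0.512) − 0.1·(-2.592, 0, -1.024) = (-0.3888, 0, -0.4096)
(p₅, q₅, r₅) = (-0.3888, 0, -0.4096) − 0.1·(-1.5552, 0, -0.8192) = (-0.23328, 0, -0.32768)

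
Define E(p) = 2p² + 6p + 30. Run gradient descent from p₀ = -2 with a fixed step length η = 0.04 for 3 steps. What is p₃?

E′(p) = 4p + 6
p₁ = -2 − 0.04·(-2) = -1.92
p₂ = -1.92 − 0.04·(-1.68) = -1.8528
p₃ = -1.8528 − 0.04·(-1.4112) = -1.796352

-1.796352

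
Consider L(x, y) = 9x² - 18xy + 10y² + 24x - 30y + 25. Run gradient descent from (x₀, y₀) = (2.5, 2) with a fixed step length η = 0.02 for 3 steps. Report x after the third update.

∇L = (18x - 18y + 24, -18x + 20y - 30)
Step 1: at (2.5, 2), ∇L = (33, -35) → (2.5, 2) − 0.02·(33, -35) = (1.84, 2.7)
Step 2: at (1.84, 2.7), ∇L = (8.52, -9.12) → (1.84, 2.7) − 0.02·(8.52, -9.12) = (1.6696, 2.8824)
Step 3: at (1.6696, 2.8824), ∇L = (2.1696, -2.4048) → (1.6696, 2.8824) − 0.02·(2.1696, -2.4048) = (1.626208, 2.930496)
x = 1.626208

1.626208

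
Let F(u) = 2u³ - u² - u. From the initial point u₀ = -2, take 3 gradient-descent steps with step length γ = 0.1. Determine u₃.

F′(u) = 6u² - 2u - 1
Step 1: F′(-2) = 27; u₁ = -2 − 0.1·27 = -4.7
Step 2: F′(-4.7) = 140.94; u₂ = -4.7 − 0.1·140.94 = -18.794
Step 3: F′(-18.794) = 2155.874616; u₃ = -18.794 − 0.1·2155.874616 = -234.3814616

-234.3814616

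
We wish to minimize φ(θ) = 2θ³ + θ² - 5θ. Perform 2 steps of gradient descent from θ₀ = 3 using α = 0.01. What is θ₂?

2.09085

φ′(θ) = 6θ² + 2θ - 5
Step 1: φ′(3) = 55; θ₁ = 3 − 0.01·55 = 2.45
Step 2: φ′(2.45) = 35.915; θ₂ = 2.45 − 0.01·35.915 = 2.09085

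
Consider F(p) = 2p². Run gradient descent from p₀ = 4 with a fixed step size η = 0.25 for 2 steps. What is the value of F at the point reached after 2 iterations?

F′(p) = 4p
Step 1: F′(4) = 16; p₁ = 4 − 0.25·16 = 0
Step 2: F′(0) = 0; p₂ = 0 − 0.25·0 = 0
F(0) = 0

0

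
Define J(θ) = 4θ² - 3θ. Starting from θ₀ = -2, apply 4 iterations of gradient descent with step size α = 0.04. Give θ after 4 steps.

-0.13280768

J′(θ) = 8θ - 3
Step 1: J′(-2) = -19; θ₁ = -2 − 0.04·(-19) = -1.24
Step 2: J′(-1.24) = -12.92; θ₂ = -1.24 − 0.04·(-12.92) = -0.7232
Step 3: J′(-0.7232) = -8.7856; θ₃ = -0.7232 − 0.04·(-8.7856) = -0.371776
Step 4: J′(-0.371776) = -5.974208; θ₄ = -0.371776 − 0.04·(-5.974208) = -0.13280768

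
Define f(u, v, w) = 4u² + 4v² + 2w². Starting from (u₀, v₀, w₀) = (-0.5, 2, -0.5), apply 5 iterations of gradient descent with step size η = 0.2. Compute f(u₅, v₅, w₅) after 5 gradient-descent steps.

∇f = (8u, 8v, 4w)
Step 1: at (-0.5, 2, -0.5), ∇f = (-4, 16, -2) → (-0.5, 2, -0.5) − 0.2·(-4, 16, -2) = (0.3, -1.2, -0.1)
Step 2: at (0.3, -1.2, -0.1), ∇f = (2.4, -9.6, -0.4) → (0.3, -1.2, -0.1) − 0.2·(2.4, -9.6, -0.4) = (-0.18, 0.72, -0.02)
Step 3: at (-0.18, 0.72, -0.02), ∇f = (-1.44, 5.76, -0.08) → (-0.18, 0.72, -0.02) − 0.2·(-1.44, 5.76, -0.08) = (0.108, -0.432, -0.004)
Step 4: at (0.108, -0.432, -0.004), ∇f = (0.864, -3.456, -0.016) → (0.108, -0.432, -0.004) − 0.2·(0.864, -3.456, -0.016) = (-0.0648, 0.2592, -0.0008)
Step 5: at (-0.0648, 0.2592, -0.0008), ∇f = (-0.5184, 2.0736, -0.0032) → (-0.0648, 0.2592, -0.0008) − 0.2·(-0.5184, 2.0736, -0.0032) = (0.03888, -0.15552, -0.00016)
f(0.03888, -0.15552, -0.00016) = 0.1027925504

0.1027925504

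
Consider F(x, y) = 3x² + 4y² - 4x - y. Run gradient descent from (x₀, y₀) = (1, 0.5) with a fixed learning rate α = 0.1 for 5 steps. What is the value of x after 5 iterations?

0.67008

∇F = (6x - 4, 8y - 1)
Step 1: at (1, 0.5), ∇F = (2, 3) → (1, 0.5) − 0.1·(2, 3) = (0.8, 0.2)
Step 2: at (0.8, 0.2), ∇F = (0.8, 0.6) → (0.8, 0.2) − 0.1·(0.8, 0.6) = (0.72, 0.14)
Step 3: at (0.72, 0.14), ∇F = (0.32, 0.12) → (0.72, 0.14) − 0.1·(0.32, 0.12) = (0.688, 0.128)
Step 4: at (0.688, 0.128), ∇F = (0.128, 0.024) → (0.688, 0.128) − 0.1·(0.128, 0.024) = (0.6752, 0.1256)
Step 5: at (0.6752, 0.1256), ∇F = (0.0512, 0.0048) → (0.6752, 0.1256) − 0.1·(0.0512, 0.0048) = (0.67008, 0.12512)
x = 0.67008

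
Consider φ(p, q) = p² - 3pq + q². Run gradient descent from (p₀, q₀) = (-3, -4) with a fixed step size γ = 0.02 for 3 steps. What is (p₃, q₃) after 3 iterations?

(-3.349728, -4.078728)

∇φ = (2p - 3q, -3p + 2q)
Step 1: at (-3, -4), ∇φ = (6, 1) → (-3, -4) − 0.02·(6, 1) = (-3.12, -4.02)
Step 2: at (-3.12, -4.02), ∇φ = (5.82, 1.32) → (-3.12, -4.02) − 0.02·(5.82, 1.32) = (-3.2364, -4.0464)
Step 3: at (-3.2364, -4.0464), ∇φ = (5.6664, 1.6164) → (-3.2364, -4.0464) − 0.02·(5.6664, 1.6164) = (-3.349728, -4.078728)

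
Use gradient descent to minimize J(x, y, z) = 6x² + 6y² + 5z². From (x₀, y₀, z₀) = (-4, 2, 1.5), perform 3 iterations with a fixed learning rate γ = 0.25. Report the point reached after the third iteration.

(32, -16, -5.0625)

∇J = (12x, 12y, 10z)
Step 1: at (-4, 2, 1.5), ∇J = (-48, 24, 15) → (-4, 2, 1.5) − 0.25·(-48, 24, 15) = (8, -4, -2.25)
Step 2: at (8, -4, -2.25), ∇J = (96, -48, -22.5) → (8, -4, -2.25) − 0.25·(96, -48, -22.5) = (-16, 8, 3.375)
Step 3: at (-16, 8, 3.375), ∇J = (-192, 96, 33.75) → (-16, 8, 3.375) − 0.25·(-192, 96, 33.75) = (32, -16, -5.0625)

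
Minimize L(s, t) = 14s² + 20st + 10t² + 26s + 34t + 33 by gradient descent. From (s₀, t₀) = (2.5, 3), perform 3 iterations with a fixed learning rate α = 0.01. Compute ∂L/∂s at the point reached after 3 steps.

21.101568

∇L = (28s + 20t + 26, 20s + 20t + 34)
(s₁, t₁) = (2.5, 3) − 0.01·(156, 144) = (0.94, 1.56)
(s₂, t₂) = (0.94, 1.56) − 0.01·(83.52, 84) = (0.1048, 0.72)
(s₃, t₃) = (0.1048, 0.72) − 0.01·(43.3344, 50.496) = (-0.328544, 0.21504)
∂L/∂s at (-0.328544, 0.21504) = 21.101568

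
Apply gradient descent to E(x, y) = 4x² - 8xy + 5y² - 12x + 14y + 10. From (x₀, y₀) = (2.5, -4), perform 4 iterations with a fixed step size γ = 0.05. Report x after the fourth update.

0.2004

∇E = (8x - 8y - 12, -8x + 10y + 14)
Step 1: at (2.5, -4), ∇E = (40, -46) → (2.5, -4) − 0.05·(40, -46) = (0.5, -1.7)
Step 2: at (0.5, -1.7), ∇E = (5.6, -7) → (0.5, -1.7) − 0.05·(5.6, -7) = (0.22, -1.35)
Step 3: at (0.22, -1.35), ∇E = (0.56, -1.26) → (0.22, -1.35) − 0.05·(0.56, -1.26) = (0.192, -1.287)
Step 4: at (0.192, -1.287), ∇E = (-0.168, -0.406) → (0.192, -1.287) − 0.05·(-0.168, -0.406) = (0.2004, -1.2667)
x = 0.2004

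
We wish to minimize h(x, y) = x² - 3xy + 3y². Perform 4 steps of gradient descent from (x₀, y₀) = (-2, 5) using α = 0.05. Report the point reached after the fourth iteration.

(0.1126875, 0.95568125)

∇h = (2x - 3y, -3x + 6y)
(x₁, y₁) = (-2, 5) − 0.05·(-19, 36) = (-1.05, 3.2)
(x₂, y₂) = (-1.05, 3.2) − 0.05·(-11.7, 22.35) = (-0.465, 2.0825)
(x₃, y₃) = (-0.465, 2.0825) − 0.05·(-7.1775, 13.89) = (-0.106125, 1.388)
(x₄, y₄) = (-0.106125, 1.388) − 0.05·(-4.37625, 8.646375) = (0.1126875, 0.95568125)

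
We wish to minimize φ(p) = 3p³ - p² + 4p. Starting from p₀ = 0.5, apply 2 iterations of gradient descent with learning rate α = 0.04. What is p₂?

φ′(p) = 9p² - 2p + 4
Step 1: φ′(0.5) = 5.25; p₁ = 0.5 − 0.04·5.25 = 0.29
Step 2: φ′(0.29) = 4.1769; p₂ = 0.29 − 0.04·4.1769 = 0.122924

0.122924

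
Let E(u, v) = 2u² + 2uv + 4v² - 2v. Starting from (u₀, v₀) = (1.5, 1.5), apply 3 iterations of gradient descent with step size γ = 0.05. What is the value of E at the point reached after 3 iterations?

∇E = (4u + 2v, 2u + 8v - 2)
(u₁, v₁) = (1.5, 1.5) − 0.05·(9, 13) = (1.05, 0.85)
(u₂, v₂) = (1.05, 0.85) − 0.05·(5.9, 6.9) = (0.755, 0.505)
(u₃, v₃) = (0.755, 0.505) − 0.05·(4.03, 3.55) = (0.5535, 0.3275)
E(0.5535, 0.3275) = 0.749292

0.749292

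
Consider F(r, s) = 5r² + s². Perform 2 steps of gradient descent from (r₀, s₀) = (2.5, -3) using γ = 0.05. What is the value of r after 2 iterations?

0.625

∇F = (10r, 2s)
Step 1: at (2.5, -3), ∇F = (25, -6) → (2.5, -3) − 0.05·(25, -6) = (1.25, -2.7)
Step 2: at (1.25, -2.7), ∇F = (12.5, -5.4) → (1.25, -2.7) − 0.05·(12.5, -5.4) = (0.625, -2.43)
r = 0.625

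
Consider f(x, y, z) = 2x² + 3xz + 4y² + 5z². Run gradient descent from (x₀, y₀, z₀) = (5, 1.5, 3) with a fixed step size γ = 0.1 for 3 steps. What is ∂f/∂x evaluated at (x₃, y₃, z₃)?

∇f = (4x + 3z, 8y, 3x + 10z)
Step 1: at (5, 1.5, 3), ∇f = (29, 12, 45) → (5, 1.5, 3) − 0.1·(29, 12, 45) = (2.1, 0.3, -1.5)
Step 2: at (2.1, 0.3, -1.5), ∇f = (3.9, 2.4, -8.7) → (2.1, 0.3, -1.5) − 0.1·(3.9, 2.4, -8.7) = (1.71, 0.06, -0.63)
Step 3: at (1.71, 0.06, -0.63), ∇f = (4.95, 0.48, -1.17) → (1.71, 0.06, -0.63) − 0.1·(4.95, 0.48, -1.17) = (1.215, 0.012, -0.513)
∂f/∂x at (1.215, 0.012, -0.513) = 3.321

3.321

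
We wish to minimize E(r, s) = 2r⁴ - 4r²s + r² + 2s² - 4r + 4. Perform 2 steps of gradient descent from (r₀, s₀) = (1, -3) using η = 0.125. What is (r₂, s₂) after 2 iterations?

∇E = (8r³ - 8rs + 2r - 4, -4r² + 4s)
Step 1: at (1, -3), ∇E = (30, -16) → (1, -3) − 0.125·(30, -16) = (-2.75, -1)
Step 2: at (-2.75, -1), ∇E = (-197.875, -34.25) → (-2.75, -1) − 0.125·(-197.875, -34.25) = (21.984375, 3.28125)

(21.984375, 3.28125)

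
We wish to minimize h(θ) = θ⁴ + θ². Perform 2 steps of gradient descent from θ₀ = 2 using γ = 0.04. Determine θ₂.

h′(θ) = 4θ³ + 2θ
Step 1: h′(2) = 36; θ₁ = 2 − 0.04·36 = 0.56
Step 2: h′(0.56) = 1.822464; θ₂ = 0.56 − 0.04·1.822464 = 0.48710144

0.48710144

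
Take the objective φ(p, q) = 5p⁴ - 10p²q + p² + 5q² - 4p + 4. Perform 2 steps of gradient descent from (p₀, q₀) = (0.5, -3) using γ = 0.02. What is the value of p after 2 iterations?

0.0784916

∇φ = (20p³ - 20pq + 2p - 4, -10p² + 10q)
(p₁, q₁) = (0.5, -3) − 0.02·(29.5, -32.5) = (-0.09, -2.35)
(p₂, q₂) = (-0.09, -2.35) − 0.02·(-8.42458, -23.581) = (0.0784916, -1.87838)
p = 0.0784916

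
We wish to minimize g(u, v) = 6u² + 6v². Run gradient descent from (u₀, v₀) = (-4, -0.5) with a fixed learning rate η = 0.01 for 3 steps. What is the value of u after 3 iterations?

∇g = (12u, 12v)
(u₁, v₁) = (-4, -0.5) − 0.01·(-48, -6) = (-3.52, -0.44)
(u₂, v₂) = (-3.52, -0.44) − 0.01·(-42.24, -5.28) = (-3.0976, -0.3872)
(u₃, v₃) = (-3.0976, -0.3872) − 0.01·(-37.1712, -4.6464) = (-2.725888, -0.340736)
u = -2.725888

-2.725888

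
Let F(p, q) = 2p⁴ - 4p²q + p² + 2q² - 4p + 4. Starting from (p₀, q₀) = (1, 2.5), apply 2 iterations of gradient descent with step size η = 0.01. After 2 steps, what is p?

1.26120448

∇F = (8p³ - 8pq + 2p - 4, -4p² + 4q)
(p₁, q₁) = (1, 2.5) − 0.01·(-14, 6) = (1.14, 2.44)
(p₂, q₂) = (1.14, 2.44) − 0.01·(-12.120448, 4.5616) = (1.26120448, 2.394384)
p = 1.26120448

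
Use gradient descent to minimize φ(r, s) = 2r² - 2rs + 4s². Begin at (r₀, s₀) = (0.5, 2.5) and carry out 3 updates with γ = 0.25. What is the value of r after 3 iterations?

1.4375

∇φ = (4r - 2s, -2r + 8s)
(r₁, s₁) = (0.5, 2.5) − 0.25·(-3, 19) = (1.25, -2.25)
(r₂, s₂) = (1.25, -2.25) − 0.25·(9.5, -20.5) = (-1.125, 2.875)
(r₃, s₃) = (-1.125, 2.875) − 0.25·(-10.25, 25.25) = (1.4375, -3.4375)
r = 1.4375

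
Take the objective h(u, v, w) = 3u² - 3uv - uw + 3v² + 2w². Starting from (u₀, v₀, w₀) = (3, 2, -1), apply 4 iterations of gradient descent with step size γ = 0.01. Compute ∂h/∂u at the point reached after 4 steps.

10.27776104

∇h = (6u - 3v - w, -3u + 6v, -u + 4w)
(u₁, v₁, w₁) = (3, 2, -1) − 0.01·(13, 3, -7) = (2.87, 1.97, -0.93)
(u₂, v₂, w₂) = (2.87, 1.97, -0.93) − 0.01·(12.24, 3.21, -6.59) = (2.7476, 1.9379, -0.8641)
(u₃, v₃, w₃) = (2.7476, 1.9379, -0.8641) − 0.01·(11.536, 3.3846, -6.204) = (2.63224, 1.904054, -0.80206)
(u₄, v₄, w₄) = (2.63224, 1.904054, -0.80206) − 0.01·(10.883338, 3.527604, -5.84048) = (2.52340662, 1.86877796, -0.7436552)
∂h/∂u at (2.52340662, 1.86877796, -0.7436552) = 10.27776104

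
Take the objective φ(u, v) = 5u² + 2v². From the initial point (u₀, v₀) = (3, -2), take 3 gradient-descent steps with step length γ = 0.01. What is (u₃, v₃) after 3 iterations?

(2.187, -1.769472)

∇φ = (10u, 4v)
Step 1: at (3, -2), ∇φ = (30, -8) → (3, -2) − 0.01·(30, -8) = (2.7, -1.92)
Step 2: at (2.7, -1.92), ∇φ = (27, -7.68) → (2.7, -1.92) − 0.01·(27, -7.68) = (2.43, -1.8432)
Step 3: at (2.43, -1.8432), ∇φ = (24.3, -7.3728) → (2.43, -1.8432) − 0.01·(24.3, -7.3728) = (2.187, -1.769472)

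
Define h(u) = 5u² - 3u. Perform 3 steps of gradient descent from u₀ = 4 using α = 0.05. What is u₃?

0.7625

h′(u) = 10u - 3
Step 1: h′(4) = 37; u₁ = 4 − 0.05·37 = 2.15
Step 2: h′(2.15) = 18.5; u₂ = 2.15 − 0.05·18.5 = 1.225
Step 3: h′(1.225) = 9.25; u₃ = 1.225 − 0.05·9.25 = 0.7625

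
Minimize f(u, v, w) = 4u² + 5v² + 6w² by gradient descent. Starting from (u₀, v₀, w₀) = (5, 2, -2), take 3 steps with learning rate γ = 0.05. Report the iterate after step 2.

∇f = (8u, 10v, 12w)
(u₁, v₁, w₁) = (5, 2, -2) − 0.05·(40, 20, -24) = (3, 1, -0.8)
(u₂, v₂, w₂) = (3, 1, -0.8) − 0.05·(24, 10, -9.6) = (1.8, 0.5, -0.32)

(1.8, 0.5, -0.32)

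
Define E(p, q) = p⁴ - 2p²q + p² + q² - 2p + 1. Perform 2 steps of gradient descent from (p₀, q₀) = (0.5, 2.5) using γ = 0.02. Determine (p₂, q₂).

(0.72504952, 2.328484)

∇E = (4p³ - 4pq + 2p - 2, -2p² + 2q)
Step 1: at (0.5, 2.5), ∇E = (-5.5, 4.5) → (0.5, 2.5) − 0.02·(-5.5, 4.5) = (0.61, 2.41)
Step 2: at (0.61, 2.41), ∇E = (-5.752476, 4.0758) → (0.61, 2.41) − 0.02·(-5.752476, 4.0758) = (0.72504952, 2.328484)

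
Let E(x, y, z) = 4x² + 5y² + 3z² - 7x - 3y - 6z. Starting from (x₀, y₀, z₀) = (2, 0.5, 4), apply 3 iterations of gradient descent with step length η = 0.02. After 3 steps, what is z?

3.044416

∇E = (8x - 7, 10y - 3, 6z - 6)
Step 1: at (2, 0.5, 4), ∇E = (9, 2, 18) → (2, 0.5, 4) − 0.02·(9, 2, 18) = (1.82, 0.46, 3.64)
Step 2: at (1.82, 0.46, 3.64), ∇E = (7.56, 1.6, 15.84) → (1.82, 0.46, 3.64) − 0.02·(7.56, 1.6, 15.84) = (1.6688, 0.428, 3.3232)
Step 3: at (1.6688, 0.428, 3.3232), ∇E = (6.3504, 1.28, 13.9392) → (1.6688, 0.428, 3.3232) − 0.02·(6.3504, 1.28, 13.9392) = (1.541792, 0.4024, 3.044416)
z = 3.044416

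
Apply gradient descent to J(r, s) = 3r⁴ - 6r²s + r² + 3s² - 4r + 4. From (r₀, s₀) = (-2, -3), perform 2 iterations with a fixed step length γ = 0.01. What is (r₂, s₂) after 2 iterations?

∇J = (12r³ - 12rs + 2r - 4, -6r² + 6s)
Step 1: at (-2, -3), ∇J = (-176, -42) → (-2, -3) − 0.01·(-176, -42) = (-0.24, -2.58)
Step 2: at (-0.24, -2.58), ∇J = (-12.076288, -15.8256) → (-0.24, -2.58) − 0.01·(-12.076288, -15.8256) = (-0.11923712, -2.421744)

(-0.11923712, -2.421744)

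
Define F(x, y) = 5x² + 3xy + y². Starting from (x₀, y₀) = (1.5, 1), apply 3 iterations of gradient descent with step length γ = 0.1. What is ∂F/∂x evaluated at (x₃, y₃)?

-0.1275

∇F = (10x + 3y, 3x + 2y)
Step 1: at (1.5, 1), ∇F = (18, 6.5) → (1.5, 1) − 0.1·(18, 6.5) = (-0.3, 0.35)
Step 2: at (-0.3, 0.35), ∇F = (-1.95, -0.2) → (-0.3, 0.35) − 0.1·(-1.95, -0.2) = (-0.105, 0.37)
Step 3: at (-0.105, 0.37), ∇F = (0.06, 0.425) → (-0.105, 0.37) − 0.1·(0.06, 0.425) = (-0.111, 0.3275)
∂F/∂x at (-0.111, 0.3275) = -0.1275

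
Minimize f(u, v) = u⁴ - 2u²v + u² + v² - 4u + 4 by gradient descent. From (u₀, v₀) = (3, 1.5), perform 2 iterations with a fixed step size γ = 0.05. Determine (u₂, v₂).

(-1.1408, 2.281)

∇f = (4u³ - 4uv + 2u - 4, -2u² + 2v)
Step 1: at (3, 1.5), ∇f = (92, -15) → (3, 1.5) − 0.05·(92, -15) = (-1.6, 2.25)
Step 2: at (-1.6, 2.25), ∇f = (-9.184, -0.62) → (-1.6, 2.25) − 0.05·(-9.184, -0.62) = (-1.1408, 2.281)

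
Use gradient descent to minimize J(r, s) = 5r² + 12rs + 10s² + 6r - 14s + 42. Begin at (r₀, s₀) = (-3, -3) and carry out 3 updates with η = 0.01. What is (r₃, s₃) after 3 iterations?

(-1.72176, -0.49456)

∇J = (10r + 12s + 6, 12r + 20s - 14)
(r₁, s₁) = (-3, -3) − 0.01·(-60, -110) = (-2.4, -1.9)
(r₂, s₂) = (-2.4, -1.9) − 0.01·(-40.8, -80.8) = (-1.992, -1.092)
(r₃, s₃) = (-1.992, -1.092) − 0.01·(-27.024, -59.744) = (-1.72176, -0.49456)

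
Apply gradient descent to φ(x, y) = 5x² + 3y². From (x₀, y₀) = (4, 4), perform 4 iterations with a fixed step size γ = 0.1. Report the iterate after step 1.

(0, 1.6)

∇φ = (10x, 6y)
Step 1: at (4, 4), ∇φ = (40, 24) → (4, 4) − 0.1·(40, 24) = (0, 1.6)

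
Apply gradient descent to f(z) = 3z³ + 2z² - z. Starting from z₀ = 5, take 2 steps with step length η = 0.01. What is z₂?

1.877776

f′(z) = 9z² + 4z - 1
Step 1: f′(5) = 244; z₁ = 5 − 0.01·244 = 2.56
Step 2: f′(2.56) = 68.2224; z₂ = 2.56 − 0.01·68.2224 = 1.877776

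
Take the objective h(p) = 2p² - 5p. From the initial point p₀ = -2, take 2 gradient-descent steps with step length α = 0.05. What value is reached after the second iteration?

h′(p) = 4p - 5
p₁ = -2 − 0.05·(-13) = -1.35
p₂ = -1.35 − 0.05·(-10.4) = -0.83

-0.83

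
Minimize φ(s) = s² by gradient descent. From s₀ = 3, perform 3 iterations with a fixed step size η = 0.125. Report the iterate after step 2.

1.6875

φ′(s) = 2s
Step 1: φ′(3) = 6; s₁ = 3 − 0.125·6 = 2.25
Step 2: φ′(2.25) = 4.5; s₂ = 2.25 − 0.125·4.5 = 1.6875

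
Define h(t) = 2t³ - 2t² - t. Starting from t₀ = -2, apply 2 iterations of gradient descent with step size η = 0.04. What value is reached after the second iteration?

-6.237824

h′(t) = 6t² - 4t - 1
Step 1: h′(-2) = 31; t₁ = -2 − 0.04·31 = -3.24
Step 2: h′(-3.24) = 74.9456; t₂ = -3.24 − 0.04·74.9456 = -6.237824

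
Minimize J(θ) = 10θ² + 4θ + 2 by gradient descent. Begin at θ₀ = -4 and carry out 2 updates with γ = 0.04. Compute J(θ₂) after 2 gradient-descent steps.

1.83104

J′(θ) = 20θ + 4
Step 1: J′(-4) = -76; θ₁ = -4 − 0.04·(-76) = -0.96
Step 2: J′(-0.96) = -15.2; θ₂ = -0.96 − 0.04·(-15.2) = -0.352
J(-0.352) = 1.83104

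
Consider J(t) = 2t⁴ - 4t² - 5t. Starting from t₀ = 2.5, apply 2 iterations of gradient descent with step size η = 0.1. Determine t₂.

J′(t) = 8t³ - 8t - 5
t₁ = 2.5 − 0.1·100 = -7.5
t₂ = -7.5 − 0.1·(-3320) = 324.5

324.5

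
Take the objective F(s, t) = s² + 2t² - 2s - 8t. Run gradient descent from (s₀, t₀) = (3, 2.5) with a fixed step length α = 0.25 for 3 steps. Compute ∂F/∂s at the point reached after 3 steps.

∇F = (2s - 2, 4t - 8)
(s₁, t₁) = (3, 2.5) − 0.25·(4, 2) = (2, 2)
(s₂, t₂) = (2, 2) − 0.25·(2, 0) = (1.5, 2)
(s₃, t₃) = (1.5, 2) − 0.25·(1, 0) = (1.25, 2)
∂F/∂s at (1.25, 2) = 0.5

0.5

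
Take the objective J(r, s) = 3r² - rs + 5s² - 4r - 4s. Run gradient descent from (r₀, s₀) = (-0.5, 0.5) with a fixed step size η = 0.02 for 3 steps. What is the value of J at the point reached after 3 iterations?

∇J = (6r - s - 4, -r + 10s - 4)
Step 1: at (-0.5, 0.5), ∇J = (-7.5, 1.5) → (-0.5, 0.5) − 0.02·(-7.5, 1.5) = (-0.35, 0.47)
Step 2: at (-0.35, 0.47), ∇J = (-6.57, 1.05) → (-0.35, 0.47) − 0.02·(-6.57, 1.05) = (-0.2186, 0.449)
Step 3: at (-0.2186, 0.449), ∇J = (-5.7606, 0.7086) → (-0.2186, 0.449) − 0.02·(-5.7606, 0.7086) = (-0.103388, 0.434828)
J(-0.103388, 0.434828) = -0.303359819184

-0.303359819184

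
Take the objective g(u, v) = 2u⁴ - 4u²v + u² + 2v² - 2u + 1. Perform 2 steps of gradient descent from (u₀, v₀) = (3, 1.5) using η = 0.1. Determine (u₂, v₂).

(2854.2512, 97.564)

∇g = (8u³ - 8uv + 2u - 2, -4u² + 4v)
Step 1: at (3, 1.5), ∇g = (184, -30) → (3, 1.5) − 0.1·(184, -30) = (-15.4, 4.5)
Step 2: at (-15.4, 4.5), ∇g = (-28696.512, -930.64) → (-15.4, 4.5) − 0.1·(-28696.512, -930.64) = (2854.2512, 97.564)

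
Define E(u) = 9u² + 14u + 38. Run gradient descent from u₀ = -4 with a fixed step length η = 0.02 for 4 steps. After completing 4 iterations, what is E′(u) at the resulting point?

E′(u) = 18u + 14
u₁ = -4 − 0.02·(-58) = -2.84
u₂ = -2.84 − 0.02·(-37.12) = -2.0976
u₃ = -2.0976 − 0.02·(-23.7568) = -1.622464
u₄ = -1.622464 − 0.02·(-15.204352) = -1.31837696
E′(u) at (-1.31837696) = -9.73078528

-9.73078528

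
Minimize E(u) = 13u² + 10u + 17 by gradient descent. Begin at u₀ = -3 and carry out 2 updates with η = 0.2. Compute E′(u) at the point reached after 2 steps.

E′(u) = 26u + 10
u₁ = -3 − 0.2·(-68) = 10.6
u₂ = 10.6 − 0.2·285.6 = -46.52
E′(u) at (-46.52) = -1199.52

-1199.52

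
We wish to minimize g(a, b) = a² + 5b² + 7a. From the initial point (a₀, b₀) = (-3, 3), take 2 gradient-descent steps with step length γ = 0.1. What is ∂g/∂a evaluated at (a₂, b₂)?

∇g = (2a + 7, 10b)
Step 1: at (-3, 3), ∇g = (1, 30) → (-3, 3) − 0.1·(1, 30) = (-3.1, 0)
Step 2: at (-3.1, 0), ∇g = (0.8, 0) → (-3.1, 0) − 0.1·(0.8, 0) = (-3.18, 0)
∂g/∂a at (-3.18, 0) = 0.64

0.64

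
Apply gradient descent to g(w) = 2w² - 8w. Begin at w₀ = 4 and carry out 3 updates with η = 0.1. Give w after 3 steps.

2.432

g′(w) = 4w - 8
Step 1: g′(4) = 8; w₁ = 4 − 0.1·8 = 3.2
Step 2: g′(3.2) = 4.8; w₂ = 3.2 − 0.1·4.8 = 2.72
Step 3: g′(2.72) = 2.88; w₃ = 2.72 − 0.1·2.88 = 2.432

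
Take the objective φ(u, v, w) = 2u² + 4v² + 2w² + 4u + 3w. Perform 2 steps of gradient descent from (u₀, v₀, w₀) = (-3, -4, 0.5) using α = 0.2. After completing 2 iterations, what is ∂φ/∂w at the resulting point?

∇φ = (4u + 4, 8v, 4w + 3)
Step 1: at (-3, -4, 0.5), ∇φ = (-8, -32, 5) → (-3, -4, 0.5) − 0.2·(-8, -32, 5) = (-1.4, 2.4, -0.5)
Step 2: at (-1.4, 2.4, -0.5), ∇φ = (-1.6, 19.2, 1) → (-1.4, 2.4, -0.5) − 0.2·(-1.6, 19.2, 1) = (-1.08, -1.44, -0.7)
∂φ/∂w at (-1.08, -1.44, -0.7) = 0.2

0.2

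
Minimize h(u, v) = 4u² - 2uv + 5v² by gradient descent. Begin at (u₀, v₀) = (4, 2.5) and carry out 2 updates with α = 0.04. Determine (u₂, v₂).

∇h = (8u - 2v, -2u + 10v)
Step 1: at (4, 2.5), ∇h = (27, 17) → (4, 2.5) − 0.04·(27, 17) = (2.92, 1.82)
Step 2: at (2.92, 1.82), ∇h = (19.72, 12.36) → (2.92, 1.82) − 0.04·(19.72, 12.36) = (2.1312, 1.3256)

(2.1312, 1.3256)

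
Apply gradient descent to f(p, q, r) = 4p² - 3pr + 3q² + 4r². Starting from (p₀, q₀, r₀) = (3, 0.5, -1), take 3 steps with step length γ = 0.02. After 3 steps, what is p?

∇f = (8p - 3r, 6q, -3p + 8r)
Step 1: at (3, 0.5, -1), ∇f = (27, 3, -17) → (3, 0.5, -1) − 0.02·(27, 3, -17) = (2.46, 0.44, -0.66)
Step 2: at (2.46, 0.44, -0.66), ∇f = (21.66, 2.64, -12.66) → (2.46, 0.44, -0.66) − 0.02·(21.66, 2.64, -12.66) = (2.0268, 0.3872, -0.4068)
Step 3: at (2.0268, 0.3872, -0.4068), ∇f = (17.4348, 2.3232, -9.3348) → (2.0268, 0.3872, -0.4068) − 0.02·(17.4348, 2.3232, -9.3348) = (1.678104, 0.340736, -0.220104)
p = 1.678104

1.678104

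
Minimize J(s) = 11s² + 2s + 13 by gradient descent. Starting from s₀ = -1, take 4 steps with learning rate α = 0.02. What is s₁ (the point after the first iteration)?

J′(s) = 22s + 2
Step 1: J′(-1) = -20; s₁ = -1 − 0.02·(-20) = -0.6

-0.6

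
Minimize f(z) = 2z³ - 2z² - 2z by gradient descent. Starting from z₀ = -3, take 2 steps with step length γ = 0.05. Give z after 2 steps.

-18.872

f′(z) = 6z² - 4z - 2
Step 1: f′(-3) = 64; z₁ = -3 − 0.05·64 = -6.2
Step 2: f′(-6.2) = 253.44; z₂ = -6.2 − 0.05·253.44 = -18.872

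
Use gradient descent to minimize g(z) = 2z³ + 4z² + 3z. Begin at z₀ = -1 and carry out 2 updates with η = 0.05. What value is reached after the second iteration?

g′(z) = 6z² + 8z + 3
Step 1: g′(-1) = 1; z₁ = -1 − 0.05·1 = -1.05
Step 2: g′(-1.05) = 1.215; z₂ = -1.05 − 0.05·1.215 = -1.11075

-1.11075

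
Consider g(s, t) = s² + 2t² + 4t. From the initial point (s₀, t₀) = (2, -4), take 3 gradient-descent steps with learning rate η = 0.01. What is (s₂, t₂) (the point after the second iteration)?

∇g = (2s, 4t + 4)
(s₁, t₁) = (2, -4) − 0.01·(4, -12) = (1.96, -3.88)
(s₂, t₂) = (1.96, -3.88) − 0.01·(3.92, -11.52) = (1.9208, -3.7648)

(1.9208, -3.7648)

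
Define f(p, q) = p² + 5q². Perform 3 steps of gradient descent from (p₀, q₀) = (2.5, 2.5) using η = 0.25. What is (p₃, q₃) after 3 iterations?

(0.3125, -8.4375)

∇f = (2p, 10q)
Step 1: at (2.5, 2.5), ∇f = (5, 25) → (2.5, 2.5) − 0.25·(5, 25) = (1.25, -3.75)
Step 2: at (1.25, -3.75), ∇f = (2.5, -37.5) → (1.25, -3.75) − 0.25·(2.5, -37.5) = (0.625, 5.625)
Step 3: at (0.625, 5.625), ∇f = (1.25, 56.25) → (0.625, 5.625) − 0.25·(1.25, 56.25) = (0.3125, -8.4375)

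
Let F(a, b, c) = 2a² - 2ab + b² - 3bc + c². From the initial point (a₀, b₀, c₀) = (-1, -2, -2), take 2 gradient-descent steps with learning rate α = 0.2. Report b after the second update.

-3.52

∇F = (4a - 2b, -2a + 2b - 3c, -3b + 2c)
Step 1: at (-1, -2, -2), ∇F = (0, 4, 2) → (-1, -2, -2) − 0.2·(0, 4, 2) = (-1, -2.8, -2.4)
Step 2: at (-1, -2.8, -2.4), ∇F = (1.6, 3.6, 3.6) → (-1, -2.8, -2.4) − 0.2·(1.6, 3.6, 3.6) = (-1.32, -3.52, -3.12)
b = -3.52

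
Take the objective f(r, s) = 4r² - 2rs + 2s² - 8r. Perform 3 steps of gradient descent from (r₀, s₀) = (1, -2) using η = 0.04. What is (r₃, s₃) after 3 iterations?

(0.736832, -1.011456)

∇f = (8r - 2s - 8, -2r + 4s)
Step 1: at (1, -2), ∇f = (4, -10) → (1, -2) − 0.04·(4, -10) = (0.84, -1.6)
Step 2: at (0.84, -1.6), ∇f = (1.92, -8.08) → (0.84, -1.6) − 0.04·(1.92, -8.08) = (0.7632, -1.2768)
Step 3: at (0.7632, -1.2768), ∇f = (0.6592, -6.6336) → (0.7632, -1.2768) − 0.04·(0.6592, -6.6336) = (0.736832, -1.011456)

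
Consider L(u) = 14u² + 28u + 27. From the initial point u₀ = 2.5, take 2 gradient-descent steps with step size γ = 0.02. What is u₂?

L′(u) = 28u + 28
u₁ = 2.5 − 0.02·98 = 0.54
u₂ = 0.54 − 0.02·43.12 = -0.3224

-0.3224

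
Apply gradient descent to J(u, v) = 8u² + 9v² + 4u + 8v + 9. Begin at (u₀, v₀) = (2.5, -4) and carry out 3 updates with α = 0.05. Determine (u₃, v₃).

∇J = (16u + 4, 18v + 8)
Step 1: at (2.5, -4), ∇J = (44, -64) → (2.5, -4) − 0.05·(44, -64) = (0.3, -0.8)
Step 2: at (0.3, -0.8), ∇J = (8.8, -6.4) → (0.3, -0.8) − 0.05·(8.8, -6.4) = (-0.14, -0.48)
Step 3: at (-0.14, -0.48), ∇J = (1.76, -0.64) → (-0.14, -0.48) − 0.05·(1.76, -0.64) = (-0.228, -0.448)

(-0.228, -0.448)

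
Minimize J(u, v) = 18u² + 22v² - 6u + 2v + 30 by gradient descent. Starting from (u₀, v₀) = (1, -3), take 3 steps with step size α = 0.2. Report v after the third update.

1402.04

∇J = (36u - 6, 44v + 2)
(u₁, v₁) = (1, -3) − 0.2·(30, -130) = (-5, 23)
(u₂, v₂) = (-5, 23) − 0.2·(-186, 1014) = (32.2, -179.8)
(u₃, v₃) = (32.2, -179.8) − 0.2·(1153.2, -7909.2) = (-198.44, 1402.04)
v = 1402.04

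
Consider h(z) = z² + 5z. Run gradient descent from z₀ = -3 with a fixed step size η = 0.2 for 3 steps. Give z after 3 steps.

h′(z) = 2z + 5
z₁ = -3 − 0.2·(-1) = -2.8
z₂ = -2.8 − 0.2·(-0.6) = -2.68
z₃ = -2.68 − 0.2·(-0.36) = -2.608

-2.608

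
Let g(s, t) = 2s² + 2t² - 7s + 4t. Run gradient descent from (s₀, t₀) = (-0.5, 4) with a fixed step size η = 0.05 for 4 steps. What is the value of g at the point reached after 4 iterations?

∇g = (4s - 7, 4t + 4)
Step 1: at (-0.5, 4), ∇g = (-9, 20) → (-0.5, 4) − 0.05·(-9, 20) = (-0.05, 3)
Step 2: at (-0.05, 3), ∇g = (-7.2, 16) → (-0.05, 3) − 0.05·(-7.2, 16) = (0.31, 2.2)
Step 3: at (0.31, 2.2), ∇g = (-5.76, 12.8) → (0.31, 2.2) − 0.05·(-5.76, 12.8) = (0.598, 1.56)
Step 4: at (0.598, 1.56), ∇g = (-4.608, 10.24) → (0.598, 1.56) − 0.05·(-4.608, 10.24) = (0.8284, 1.048)
g(0.8284, 1.048) = 1.96230112

1.96230112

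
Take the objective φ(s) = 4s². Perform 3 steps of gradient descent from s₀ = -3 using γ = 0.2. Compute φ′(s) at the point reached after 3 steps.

φ′(s) = 8s
s₁ = -3 − 0.2·(-24) = 1.8
s₂ = 1.8 − 0.2·14.4 = -1.08
s₃ = -1.08 − 0.2·(-8.64) = 0.648
φ′(s) at (0.648) = 5.184

5.184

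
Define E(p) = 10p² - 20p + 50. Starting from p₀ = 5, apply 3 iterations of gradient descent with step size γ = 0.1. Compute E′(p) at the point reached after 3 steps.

E′(p) = 20p - 20
Step 1: E′(5) = 80; p₁ = 5 − 0.1·80 = -3
Step 2: E′(-3) = -80; p₂ = -3 − 0.1·(-80) = 5
Step 3: E′(5) = 80; p₃ = 5 − 0.1·80 = -3
E′(p) at (-3) = -80

-80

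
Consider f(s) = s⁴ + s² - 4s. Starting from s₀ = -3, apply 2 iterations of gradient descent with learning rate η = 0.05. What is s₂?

-2.0678

f′(s) = 4s³ + 2s - 4
Step 1: f′(-3) = -118; s₁ = -3 − 0.05·(-118) = 2.9
Step 2: f′(2.9) = 99.356; s₂ = 2.9 − 0.05·99.356 = -2.0678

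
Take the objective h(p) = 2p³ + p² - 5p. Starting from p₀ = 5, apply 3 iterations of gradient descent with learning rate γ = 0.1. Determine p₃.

h′(p) = 6p² + 2p - 5
p₁ = 5 − 0.1·155 = -10.5
p₂ = -10.5 − 0.1·635.5 = -74.05
p₃ = -74.05 − 0.1·32747.315 = -3348.7815

-3348.7815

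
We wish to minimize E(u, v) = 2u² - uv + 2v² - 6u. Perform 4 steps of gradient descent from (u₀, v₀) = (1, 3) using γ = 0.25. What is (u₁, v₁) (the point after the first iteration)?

(2.25, 0.25)

∇E = (4u - v - 6, -u + 4v)
Step 1: at (1, 3), ∇E = (-5, 11) → (1, 3) − 0.25·(-5, 11) = (2.25, 0.25)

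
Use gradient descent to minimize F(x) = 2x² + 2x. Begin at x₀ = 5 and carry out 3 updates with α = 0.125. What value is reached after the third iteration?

0.1875

F′(x) = 4x + 2
x₁ = 5 − 0.125·22 = 2.25
x₂ = 2.25 − 0.125·11 = 0.875
x₃ = 0.875 − 0.125·5.5 = 0.1875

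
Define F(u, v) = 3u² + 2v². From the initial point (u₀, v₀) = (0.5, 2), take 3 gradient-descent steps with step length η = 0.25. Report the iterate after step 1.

(-0.25, 0)

∇F = (6u, 4v)
Step 1: at (0.5, 2), ∇F = (3, 8) → (0.5, 2) − 0.25·(3, 8) = (-0.25, 0)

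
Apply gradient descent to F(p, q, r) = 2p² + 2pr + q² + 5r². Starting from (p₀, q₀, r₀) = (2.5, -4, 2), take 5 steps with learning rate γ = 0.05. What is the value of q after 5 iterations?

-2.36196

∇F = (4p + 2r, 2q, 2p + 10r)
Step 1: at (2.5, -4, 2), ∇F = (14, -8, 25) → (2.5, -4, 2) − 0.05·(14, -8, 25) = (1.8, -3.6, 0.75)
Step 2: at (1.8, -3.6, 0.75), ∇F = (8.7, -7.2, 11.1) → (1.8, -3.6, 0.75) − 0.05·(8.7, -7.2, 11.1) = (1.365, -3.24, 0.195)
Step 3: at (1.365, -3.24, 0.195), ∇F = (5.85, -6.48, 4.68) → (1.365, -3.24, 0.195) − 0.05·(5.85, -6.48, 4.68) = (1.0725, -2.916, -0.039)
Step 4: at (1.0725, -2.916, -0.039), ∇F = (4.212, -5.832, 1.755) → (1.0725, -2.916, -0.039) − 0.05·(4.212, -5.832, 1.755) = (0.8619, -2.6244, -0.12675)
Step 5: at (0.8619, -2.6244, -0.12675), ∇F = (3.1941, -5.2488, 0.4563) → (0.8619, -2.6244, -0.12675) − 0.05·(3.1941, -5.2488, 0.4563) = (0.702195, -2.36196, -0.149565)
q = -2.36196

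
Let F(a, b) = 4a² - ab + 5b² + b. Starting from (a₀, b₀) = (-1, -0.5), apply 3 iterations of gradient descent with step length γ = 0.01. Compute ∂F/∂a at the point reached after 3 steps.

-5.91675

∇F = (8a - b, -a + 10b + 1)
(a₁, b₁) = (-1, -0.5) − 0.01·(-7.5, -3) = (-0.925, -0.47)
(a₂, b₂) = (-0.925, -0.47) − 0.01·(-6.93, -2.775) = (-0.8557, -0.44225)
(a₃, b₃) = (-0.8557, -0.44225) − 0.01·(-6.40335, -2.5668) = (-0.7916665, -0.416582)
∂F/∂a at (-0.7916665, -0.416582) = -5.91675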